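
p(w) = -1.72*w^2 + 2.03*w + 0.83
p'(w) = 2.03 - 3.44*w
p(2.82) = -7.12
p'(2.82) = -7.67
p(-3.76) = -31.12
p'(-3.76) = 14.96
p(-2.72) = -17.42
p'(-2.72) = 11.39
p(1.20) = 0.79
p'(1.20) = -2.10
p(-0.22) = 0.30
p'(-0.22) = 2.79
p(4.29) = -22.12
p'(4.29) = -12.73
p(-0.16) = 0.46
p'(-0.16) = 2.58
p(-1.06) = -3.25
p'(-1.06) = 5.68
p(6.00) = -48.91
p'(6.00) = -18.61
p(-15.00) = -416.62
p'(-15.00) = 53.63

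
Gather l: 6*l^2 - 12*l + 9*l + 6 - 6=6*l^2 - 3*l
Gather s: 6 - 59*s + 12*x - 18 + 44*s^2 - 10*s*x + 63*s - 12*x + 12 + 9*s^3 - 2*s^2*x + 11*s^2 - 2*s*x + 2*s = 9*s^3 + s^2*(55 - 2*x) + s*(6 - 12*x)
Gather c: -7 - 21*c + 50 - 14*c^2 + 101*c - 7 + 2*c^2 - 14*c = -12*c^2 + 66*c + 36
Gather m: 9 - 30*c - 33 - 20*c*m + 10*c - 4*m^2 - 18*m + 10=-20*c - 4*m^2 + m*(-20*c - 18) - 14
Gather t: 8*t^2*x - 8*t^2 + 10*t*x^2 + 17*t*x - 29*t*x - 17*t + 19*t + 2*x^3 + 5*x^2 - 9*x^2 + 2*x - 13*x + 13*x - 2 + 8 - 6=t^2*(8*x - 8) + t*(10*x^2 - 12*x + 2) + 2*x^3 - 4*x^2 + 2*x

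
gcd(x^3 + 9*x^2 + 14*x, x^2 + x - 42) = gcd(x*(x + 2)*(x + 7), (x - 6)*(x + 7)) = x + 7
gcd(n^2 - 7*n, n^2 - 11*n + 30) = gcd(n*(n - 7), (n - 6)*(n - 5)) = 1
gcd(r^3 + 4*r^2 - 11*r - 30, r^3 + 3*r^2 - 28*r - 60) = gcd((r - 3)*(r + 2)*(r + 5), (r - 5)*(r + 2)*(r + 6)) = r + 2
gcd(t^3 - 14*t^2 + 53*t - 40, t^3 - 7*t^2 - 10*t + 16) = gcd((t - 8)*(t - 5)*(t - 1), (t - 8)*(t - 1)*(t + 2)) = t^2 - 9*t + 8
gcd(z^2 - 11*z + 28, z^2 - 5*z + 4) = z - 4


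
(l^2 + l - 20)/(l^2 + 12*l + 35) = (l - 4)/(l + 7)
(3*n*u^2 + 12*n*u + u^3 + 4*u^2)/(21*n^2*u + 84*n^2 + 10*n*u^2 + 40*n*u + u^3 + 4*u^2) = u/(7*n + u)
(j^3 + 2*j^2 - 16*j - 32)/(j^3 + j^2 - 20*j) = (j^2 + 6*j + 8)/(j*(j + 5))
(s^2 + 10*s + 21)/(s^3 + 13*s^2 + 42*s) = (s + 3)/(s*(s + 6))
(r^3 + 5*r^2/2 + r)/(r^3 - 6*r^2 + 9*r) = (r^2 + 5*r/2 + 1)/(r^2 - 6*r + 9)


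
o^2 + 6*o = o*(o + 6)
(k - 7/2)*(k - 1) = k^2 - 9*k/2 + 7/2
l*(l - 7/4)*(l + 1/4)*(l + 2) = l^4 + l^3/2 - 55*l^2/16 - 7*l/8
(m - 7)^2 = m^2 - 14*m + 49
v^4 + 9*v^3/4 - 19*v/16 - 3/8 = (v - 3/4)*(v + 1/2)^2*(v + 2)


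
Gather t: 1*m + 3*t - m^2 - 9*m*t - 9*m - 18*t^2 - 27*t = -m^2 - 8*m - 18*t^2 + t*(-9*m - 24)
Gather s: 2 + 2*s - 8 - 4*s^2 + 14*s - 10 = -4*s^2 + 16*s - 16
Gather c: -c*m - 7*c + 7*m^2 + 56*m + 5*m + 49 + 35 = c*(-m - 7) + 7*m^2 + 61*m + 84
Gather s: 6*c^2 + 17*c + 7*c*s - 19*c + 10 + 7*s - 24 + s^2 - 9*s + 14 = 6*c^2 - 2*c + s^2 + s*(7*c - 2)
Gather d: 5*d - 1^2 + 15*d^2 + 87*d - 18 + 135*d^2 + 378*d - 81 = 150*d^2 + 470*d - 100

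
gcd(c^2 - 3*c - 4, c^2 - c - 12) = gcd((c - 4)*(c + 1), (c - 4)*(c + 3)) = c - 4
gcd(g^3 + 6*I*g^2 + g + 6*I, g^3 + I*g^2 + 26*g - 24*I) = g^2 + 5*I*g + 6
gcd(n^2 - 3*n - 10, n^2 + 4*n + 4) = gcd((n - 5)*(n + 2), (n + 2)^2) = n + 2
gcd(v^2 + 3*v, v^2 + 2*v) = v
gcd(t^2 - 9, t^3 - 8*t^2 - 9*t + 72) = t^2 - 9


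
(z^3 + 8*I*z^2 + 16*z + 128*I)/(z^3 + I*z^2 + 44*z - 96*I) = (z + 4*I)/(z - 3*I)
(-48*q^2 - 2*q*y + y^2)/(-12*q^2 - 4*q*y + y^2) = (48*q^2 + 2*q*y - y^2)/(12*q^2 + 4*q*y - y^2)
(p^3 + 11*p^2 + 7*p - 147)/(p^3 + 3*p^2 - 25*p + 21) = (p + 7)/(p - 1)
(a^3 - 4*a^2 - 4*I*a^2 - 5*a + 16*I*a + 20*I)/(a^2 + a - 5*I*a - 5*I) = (a^2 - a*(5 + 4*I) + 20*I)/(a - 5*I)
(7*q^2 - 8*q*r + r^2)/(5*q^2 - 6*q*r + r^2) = (7*q - r)/(5*q - r)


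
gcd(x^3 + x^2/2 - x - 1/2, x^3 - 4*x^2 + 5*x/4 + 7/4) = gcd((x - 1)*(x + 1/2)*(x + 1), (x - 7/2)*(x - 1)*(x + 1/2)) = x^2 - x/2 - 1/2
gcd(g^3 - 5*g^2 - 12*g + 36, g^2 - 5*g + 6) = g - 2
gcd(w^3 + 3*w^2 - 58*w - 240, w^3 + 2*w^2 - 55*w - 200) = w^2 - 3*w - 40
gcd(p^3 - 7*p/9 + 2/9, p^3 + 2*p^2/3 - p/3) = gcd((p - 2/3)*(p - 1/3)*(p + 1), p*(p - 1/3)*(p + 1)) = p^2 + 2*p/3 - 1/3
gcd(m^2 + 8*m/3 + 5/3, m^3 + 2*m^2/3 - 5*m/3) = m + 5/3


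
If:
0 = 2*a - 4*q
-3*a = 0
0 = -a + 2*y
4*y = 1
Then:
No Solution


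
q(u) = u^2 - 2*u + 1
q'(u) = 2*u - 2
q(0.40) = 0.36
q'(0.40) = -1.20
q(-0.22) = 1.49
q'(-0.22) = -2.44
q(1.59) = 0.35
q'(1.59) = 1.18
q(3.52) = 6.35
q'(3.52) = 5.04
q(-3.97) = 24.70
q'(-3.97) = -9.94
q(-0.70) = 2.89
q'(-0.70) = -3.40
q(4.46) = 11.97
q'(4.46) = 6.92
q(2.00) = 1.00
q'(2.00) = 2.00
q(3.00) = 4.00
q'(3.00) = 4.00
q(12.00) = 121.00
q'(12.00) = 22.00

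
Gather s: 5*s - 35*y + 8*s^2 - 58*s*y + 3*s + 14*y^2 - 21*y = 8*s^2 + s*(8 - 58*y) + 14*y^2 - 56*y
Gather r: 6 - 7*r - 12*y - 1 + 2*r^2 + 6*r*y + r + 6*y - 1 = 2*r^2 + r*(6*y - 6) - 6*y + 4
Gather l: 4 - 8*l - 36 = -8*l - 32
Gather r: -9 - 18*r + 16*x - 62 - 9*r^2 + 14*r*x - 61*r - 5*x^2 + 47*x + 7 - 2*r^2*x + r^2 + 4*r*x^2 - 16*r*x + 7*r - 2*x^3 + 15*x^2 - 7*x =r^2*(-2*x - 8) + r*(4*x^2 - 2*x - 72) - 2*x^3 + 10*x^2 + 56*x - 64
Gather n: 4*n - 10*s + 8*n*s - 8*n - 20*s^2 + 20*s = n*(8*s - 4) - 20*s^2 + 10*s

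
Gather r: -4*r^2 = -4*r^2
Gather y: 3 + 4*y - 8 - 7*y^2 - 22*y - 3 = -7*y^2 - 18*y - 8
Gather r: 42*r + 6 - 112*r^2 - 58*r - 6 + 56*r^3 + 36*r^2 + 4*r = 56*r^3 - 76*r^2 - 12*r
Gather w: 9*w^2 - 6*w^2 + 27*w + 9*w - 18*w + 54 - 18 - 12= 3*w^2 + 18*w + 24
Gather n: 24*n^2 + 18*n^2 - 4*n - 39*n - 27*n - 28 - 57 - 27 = 42*n^2 - 70*n - 112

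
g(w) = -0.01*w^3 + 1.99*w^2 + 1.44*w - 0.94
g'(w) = -0.03*w^2 + 3.98*w + 1.44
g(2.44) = 14.28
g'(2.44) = 10.97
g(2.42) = 14.06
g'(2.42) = 10.90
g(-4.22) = 29.17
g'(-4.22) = -15.89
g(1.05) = 2.75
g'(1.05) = 5.59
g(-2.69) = 9.78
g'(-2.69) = -9.48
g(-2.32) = 6.56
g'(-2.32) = -7.96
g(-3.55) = 19.47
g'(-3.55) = -13.07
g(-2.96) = 12.49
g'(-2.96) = -10.60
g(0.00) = -0.94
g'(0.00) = 1.44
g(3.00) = 21.02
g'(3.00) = 13.11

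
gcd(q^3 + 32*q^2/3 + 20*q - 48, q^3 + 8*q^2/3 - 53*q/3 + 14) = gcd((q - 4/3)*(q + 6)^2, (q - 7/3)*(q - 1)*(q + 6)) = q + 6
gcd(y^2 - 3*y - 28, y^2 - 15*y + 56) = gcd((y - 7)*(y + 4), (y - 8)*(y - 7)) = y - 7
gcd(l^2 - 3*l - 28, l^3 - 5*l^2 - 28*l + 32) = l + 4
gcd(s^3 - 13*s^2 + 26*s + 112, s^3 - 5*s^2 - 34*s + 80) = s - 8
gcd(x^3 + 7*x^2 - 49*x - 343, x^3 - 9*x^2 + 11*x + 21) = x - 7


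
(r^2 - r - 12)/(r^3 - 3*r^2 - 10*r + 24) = 1/(r - 2)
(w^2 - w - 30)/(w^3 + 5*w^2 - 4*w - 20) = (w - 6)/(w^2 - 4)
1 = 1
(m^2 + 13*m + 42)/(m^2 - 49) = (m + 6)/(m - 7)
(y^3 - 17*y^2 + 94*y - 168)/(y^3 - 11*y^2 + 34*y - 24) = (y - 7)/(y - 1)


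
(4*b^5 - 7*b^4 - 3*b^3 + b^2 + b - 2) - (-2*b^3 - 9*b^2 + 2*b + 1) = 4*b^5 - 7*b^4 - b^3 + 10*b^2 - b - 3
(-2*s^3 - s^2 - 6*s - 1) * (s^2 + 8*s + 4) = -2*s^5 - 17*s^4 - 22*s^3 - 53*s^2 - 32*s - 4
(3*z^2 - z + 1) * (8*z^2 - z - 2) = 24*z^4 - 11*z^3 + 3*z^2 + z - 2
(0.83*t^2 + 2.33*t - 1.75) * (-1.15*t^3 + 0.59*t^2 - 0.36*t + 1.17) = -0.9545*t^5 - 2.1898*t^4 + 3.0884*t^3 - 0.9002*t^2 + 3.3561*t - 2.0475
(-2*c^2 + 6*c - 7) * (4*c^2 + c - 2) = -8*c^4 + 22*c^3 - 18*c^2 - 19*c + 14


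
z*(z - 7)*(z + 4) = z^3 - 3*z^2 - 28*z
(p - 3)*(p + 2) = p^2 - p - 6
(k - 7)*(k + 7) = k^2 - 49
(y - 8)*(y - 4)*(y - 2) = y^3 - 14*y^2 + 56*y - 64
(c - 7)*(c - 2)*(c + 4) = c^3 - 5*c^2 - 22*c + 56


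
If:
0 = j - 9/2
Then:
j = 9/2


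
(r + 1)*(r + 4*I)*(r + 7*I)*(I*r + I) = I*r^4 - 11*r^3 + 2*I*r^3 - 22*r^2 - 27*I*r^2 - 11*r - 56*I*r - 28*I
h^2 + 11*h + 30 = (h + 5)*(h + 6)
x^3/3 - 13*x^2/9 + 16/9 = (x/3 + 1/3)*(x - 4)*(x - 4/3)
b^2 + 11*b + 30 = (b + 5)*(b + 6)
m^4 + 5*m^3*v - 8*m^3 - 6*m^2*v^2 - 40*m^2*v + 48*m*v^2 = m*(m - 8)*(m - v)*(m + 6*v)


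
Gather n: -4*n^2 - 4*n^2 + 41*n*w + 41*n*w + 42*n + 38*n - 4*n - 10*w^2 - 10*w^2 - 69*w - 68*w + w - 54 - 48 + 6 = -8*n^2 + n*(82*w + 76) - 20*w^2 - 136*w - 96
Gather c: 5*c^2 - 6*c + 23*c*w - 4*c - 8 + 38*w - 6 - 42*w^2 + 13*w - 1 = 5*c^2 + c*(23*w - 10) - 42*w^2 + 51*w - 15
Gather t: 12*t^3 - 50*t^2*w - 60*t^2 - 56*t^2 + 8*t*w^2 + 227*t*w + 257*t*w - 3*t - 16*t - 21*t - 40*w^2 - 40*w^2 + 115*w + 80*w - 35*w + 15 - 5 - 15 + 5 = 12*t^3 + t^2*(-50*w - 116) + t*(8*w^2 + 484*w - 40) - 80*w^2 + 160*w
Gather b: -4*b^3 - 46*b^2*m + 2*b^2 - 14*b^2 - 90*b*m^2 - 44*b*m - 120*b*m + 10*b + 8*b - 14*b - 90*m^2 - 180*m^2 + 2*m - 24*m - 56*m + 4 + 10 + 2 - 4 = -4*b^3 + b^2*(-46*m - 12) + b*(-90*m^2 - 164*m + 4) - 270*m^2 - 78*m + 12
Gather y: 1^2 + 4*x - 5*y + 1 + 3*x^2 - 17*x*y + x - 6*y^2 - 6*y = 3*x^2 + 5*x - 6*y^2 + y*(-17*x - 11) + 2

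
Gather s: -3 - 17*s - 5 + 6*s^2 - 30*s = 6*s^2 - 47*s - 8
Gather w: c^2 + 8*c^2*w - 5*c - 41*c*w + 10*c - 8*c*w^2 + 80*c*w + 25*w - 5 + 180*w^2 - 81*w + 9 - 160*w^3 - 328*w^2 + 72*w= c^2 + 5*c - 160*w^3 + w^2*(-8*c - 148) + w*(8*c^2 + 39*c + 16) + 4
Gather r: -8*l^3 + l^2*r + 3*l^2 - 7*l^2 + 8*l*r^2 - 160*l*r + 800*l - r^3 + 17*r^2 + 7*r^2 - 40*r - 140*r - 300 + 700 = -8*l^3 - 4*l^2 + 800*l - r^3 + r^2*(8*l + 24) + r*(l^2 - 160*l - 180) + 400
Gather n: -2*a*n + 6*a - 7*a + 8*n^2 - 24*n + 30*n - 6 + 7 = -a + 8*n^2 + n*(6 - 2*a) + 1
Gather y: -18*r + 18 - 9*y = -18*r - 9*y + 18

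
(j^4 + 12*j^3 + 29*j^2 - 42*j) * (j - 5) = j^5 + 7*j^4 - 31*j^3 - 187*j^2 + 210*j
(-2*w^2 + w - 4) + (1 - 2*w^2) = -4*w^2 + w - 3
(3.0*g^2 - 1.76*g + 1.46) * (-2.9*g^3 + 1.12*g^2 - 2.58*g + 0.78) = -8.7*g^5 + 8.464*g^4 - 13.9452*g^3 + 8.516*g^2 - 5.1396*g + 1.1388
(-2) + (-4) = -6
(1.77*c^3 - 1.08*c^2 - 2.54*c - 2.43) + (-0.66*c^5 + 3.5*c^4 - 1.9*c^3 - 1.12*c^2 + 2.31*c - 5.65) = -0.66*c^5 + 3.5*c^4 - 0.13*c^3 - 2.2*c^2 - 0.23*c - 8.08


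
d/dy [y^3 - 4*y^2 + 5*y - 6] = 3*y^2 - 8*y + 5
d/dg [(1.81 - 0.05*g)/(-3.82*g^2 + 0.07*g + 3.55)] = (-0.191*g^2 + 13.8284*g - 0.3042)/(14.5924*g^4 - 0.5348*g^3 - 27.1171*g^2 + 0.497*g + 12.6025)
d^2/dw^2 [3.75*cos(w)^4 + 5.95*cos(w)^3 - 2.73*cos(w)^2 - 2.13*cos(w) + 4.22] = -60.0*cos(w)^4 - 53.55*cos(w)^3 + 55.92*cos(w)^2 + 37.83*cos(w) - 5.46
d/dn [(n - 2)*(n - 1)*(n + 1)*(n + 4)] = 4*n^3 + 6*n^2 - 18*n - 2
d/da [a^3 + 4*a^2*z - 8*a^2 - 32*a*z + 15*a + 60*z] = 3*a^2 + 8*a*z - 16*a - 32*z + 15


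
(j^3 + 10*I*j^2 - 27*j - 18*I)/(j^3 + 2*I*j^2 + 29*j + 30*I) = (j + 3*I)/(j - 5*I)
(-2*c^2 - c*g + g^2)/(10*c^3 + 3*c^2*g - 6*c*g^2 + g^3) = -1/(5*c - g)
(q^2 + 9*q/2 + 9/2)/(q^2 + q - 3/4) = 2*(q + 3)/(2*q - 1)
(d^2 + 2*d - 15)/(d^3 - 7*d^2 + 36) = (d + 5)/(d^2 - 4*d - 12)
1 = 1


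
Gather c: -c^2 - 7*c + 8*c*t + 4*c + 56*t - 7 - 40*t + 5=-c^2 + c*(8*t - 3) + 16*t - 2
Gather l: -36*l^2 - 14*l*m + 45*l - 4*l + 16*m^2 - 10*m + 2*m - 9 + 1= -36*l^2 + l*(41 - 14*m) + 16*m^2 - 8*m - 8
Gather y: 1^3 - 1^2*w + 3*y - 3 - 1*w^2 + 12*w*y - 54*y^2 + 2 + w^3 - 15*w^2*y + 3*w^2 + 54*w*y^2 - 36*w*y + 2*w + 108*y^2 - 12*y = w^3 + 2*w^2 + w + y^2*(54*w + 54) + y*(-15*w^2 - 24*w - 9)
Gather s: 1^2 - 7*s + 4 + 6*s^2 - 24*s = 6*s^2 - 31*s + 5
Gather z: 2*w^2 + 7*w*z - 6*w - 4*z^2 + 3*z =2*w^2 - 6*w - 4*z^2 + z*(7*w + 3)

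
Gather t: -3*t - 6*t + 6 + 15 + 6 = 27 - 9*t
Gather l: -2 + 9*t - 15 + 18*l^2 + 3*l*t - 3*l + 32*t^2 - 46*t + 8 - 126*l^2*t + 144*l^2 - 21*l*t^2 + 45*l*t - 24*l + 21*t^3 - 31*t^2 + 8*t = l^2*(162 - 126*t) + l*(-21*t^2 + 48*t - 27) + 21*t^3 + t^2 - 29*t - 9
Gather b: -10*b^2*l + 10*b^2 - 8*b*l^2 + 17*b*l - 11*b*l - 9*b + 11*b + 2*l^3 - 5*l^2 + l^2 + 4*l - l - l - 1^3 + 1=b^2*(10 - 10*l) + b*(-8*l^2 + 6*l + 2) + 2*l^3 - 4*l^2 + 2*l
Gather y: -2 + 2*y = 2*y - 2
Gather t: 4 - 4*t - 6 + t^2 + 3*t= t^2 - t - 2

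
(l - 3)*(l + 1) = l^2 - 2*l - 3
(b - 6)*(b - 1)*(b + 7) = b^3 - 43*b + 42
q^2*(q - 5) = q^3 - 5*q^2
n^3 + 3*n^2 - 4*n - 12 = (n - 2)*(n + 2)*(n + 3)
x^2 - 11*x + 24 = (x - 8)*(x - 3)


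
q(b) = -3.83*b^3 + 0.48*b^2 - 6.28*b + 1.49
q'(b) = -11.49*b^2 + 0.96*b - 6.28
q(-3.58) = 205.86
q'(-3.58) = -156.98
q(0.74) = -4.45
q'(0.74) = -11.86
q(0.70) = -3.98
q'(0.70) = -11.24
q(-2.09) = 51.68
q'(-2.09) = -58.48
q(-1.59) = 28.08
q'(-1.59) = -36.85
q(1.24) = -12.86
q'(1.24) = -22.76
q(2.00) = -39.79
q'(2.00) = -50.32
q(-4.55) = 400.77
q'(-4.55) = -248.52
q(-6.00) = 883.73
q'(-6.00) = -425.68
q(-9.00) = 2888.96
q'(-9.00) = -945.61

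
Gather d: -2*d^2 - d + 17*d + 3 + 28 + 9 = -2*d^2 + 16*d + 40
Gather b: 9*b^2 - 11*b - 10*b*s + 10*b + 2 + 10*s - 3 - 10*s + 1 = 9*b^2 + b*(-10*s - 1)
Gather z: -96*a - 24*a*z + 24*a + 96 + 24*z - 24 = -72*a + z*(24 - 24*a) + 72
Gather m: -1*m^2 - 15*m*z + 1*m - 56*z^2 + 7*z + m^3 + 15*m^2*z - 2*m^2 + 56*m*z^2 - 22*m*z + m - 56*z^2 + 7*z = m^3 + m^2*(15*z - 3) + m*(56*z^2 - 37*z + 2) - 112*z^2 + 14*z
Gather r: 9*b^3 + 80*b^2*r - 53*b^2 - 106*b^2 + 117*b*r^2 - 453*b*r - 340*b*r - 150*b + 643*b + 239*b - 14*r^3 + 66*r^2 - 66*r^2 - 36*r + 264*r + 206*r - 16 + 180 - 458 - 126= 9*b^3 - 159*b^2 + 117*b*r^2 + 732*b - 14*r^3 + r*(80*b^2 - 793*b + 434) - 420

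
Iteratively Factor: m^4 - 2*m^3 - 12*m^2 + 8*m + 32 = (m + 2)*(m^3 - 4*m^2 - 4*m + 16) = (m + 2)^2*(m^2 - 6*m + 8) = (m - 4)*(m + 2)^2*(m - 2)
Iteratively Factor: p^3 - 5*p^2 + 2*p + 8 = (p - 4)*(p^2 - p - 2) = (p - 4)*(p + 1)*(p - 2)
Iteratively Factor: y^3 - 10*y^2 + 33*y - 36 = (y - 4)*(y^2 - 6*y + 9) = (y - 4)*(y - 3)*(y - 3)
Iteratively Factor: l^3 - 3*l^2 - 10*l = (l)*(l^2 - 3*l - 10) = l*(l - 5)*(l + 2)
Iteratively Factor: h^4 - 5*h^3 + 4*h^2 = (h - 4)*(h^3 - h^2) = h*(h - 4)*(h^2 - h) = h^2*(h - 4)*(h - 1)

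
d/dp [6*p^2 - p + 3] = 12*p - 1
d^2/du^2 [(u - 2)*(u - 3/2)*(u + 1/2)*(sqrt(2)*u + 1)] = 12*sqrt(2)*u^2 - 18*sqrt(2)*u + 6*u - 6 + 5*sqrt(2)/2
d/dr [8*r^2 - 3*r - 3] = 16*r - 3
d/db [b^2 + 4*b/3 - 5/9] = 2*b + 4/3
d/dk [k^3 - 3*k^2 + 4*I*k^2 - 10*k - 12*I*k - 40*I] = 3*k^2 + k*(-6 + 8*I) - 10 - 12*I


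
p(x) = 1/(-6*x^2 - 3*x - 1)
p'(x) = (12*x + 3)/(-6*x^2 - 3*x - 1)^2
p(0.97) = -0.10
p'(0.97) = 0.16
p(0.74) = -0.15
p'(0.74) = 0.28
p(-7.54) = -0.00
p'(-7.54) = -0.00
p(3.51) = -0.01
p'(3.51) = 0.01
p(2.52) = -0.02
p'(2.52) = 0.02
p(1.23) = -0.07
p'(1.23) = 0.09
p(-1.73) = -0.07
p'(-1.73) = -0.09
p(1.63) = -0.05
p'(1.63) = 0.05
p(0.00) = -1.00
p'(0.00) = 3.00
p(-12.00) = 0.00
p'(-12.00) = 0.00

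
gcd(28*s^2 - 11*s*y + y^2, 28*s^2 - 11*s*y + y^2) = 28*s^2 - 11*s*y + y^2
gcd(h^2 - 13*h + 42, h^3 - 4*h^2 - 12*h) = h - 6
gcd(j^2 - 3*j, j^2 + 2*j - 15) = j - 3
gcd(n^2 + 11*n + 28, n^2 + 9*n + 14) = n + 7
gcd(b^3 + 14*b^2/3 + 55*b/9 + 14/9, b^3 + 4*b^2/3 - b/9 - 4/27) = b + 1/3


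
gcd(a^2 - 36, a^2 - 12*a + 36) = a - 6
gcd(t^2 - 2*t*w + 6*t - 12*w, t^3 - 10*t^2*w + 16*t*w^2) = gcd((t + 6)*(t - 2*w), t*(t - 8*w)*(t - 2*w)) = t - 2*w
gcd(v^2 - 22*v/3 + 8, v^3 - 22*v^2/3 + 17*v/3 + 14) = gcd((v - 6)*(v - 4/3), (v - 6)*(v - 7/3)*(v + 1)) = v - 6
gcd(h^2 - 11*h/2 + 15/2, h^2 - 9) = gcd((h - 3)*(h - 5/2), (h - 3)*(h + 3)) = h - 3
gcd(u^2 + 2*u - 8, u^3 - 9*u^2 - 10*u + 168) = u + 4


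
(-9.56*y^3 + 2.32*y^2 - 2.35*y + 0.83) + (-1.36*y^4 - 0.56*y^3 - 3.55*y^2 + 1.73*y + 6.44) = -1.36*y^4 - 10.12*y^3 - 1.23*y^2 - 0.62*y + 7.27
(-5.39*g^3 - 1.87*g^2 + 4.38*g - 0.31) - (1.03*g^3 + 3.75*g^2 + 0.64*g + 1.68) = -6.42*g^3 - 5.62*g^2 + 3.74*g - 1.99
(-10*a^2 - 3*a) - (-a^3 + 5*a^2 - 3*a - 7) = a^3 - 15*a^2 + 7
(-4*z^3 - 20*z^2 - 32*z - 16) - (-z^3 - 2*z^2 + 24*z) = -3*z^3 - 18*z^2 - 56*z - 16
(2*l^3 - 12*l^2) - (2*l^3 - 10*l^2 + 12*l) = -2*l^2 - 12*l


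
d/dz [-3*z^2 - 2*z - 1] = -6*z - 2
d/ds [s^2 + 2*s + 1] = 2*s + 2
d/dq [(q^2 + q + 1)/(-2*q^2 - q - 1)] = q*(q + 2)/(4*q^4 + 4*q^3 + 5*q^2 + 2*q + 1)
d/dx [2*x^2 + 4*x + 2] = 4*x + 4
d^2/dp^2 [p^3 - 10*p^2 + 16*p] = 6*p - 20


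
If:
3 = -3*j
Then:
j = -1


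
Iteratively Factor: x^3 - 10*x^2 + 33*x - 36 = (x - 3)*(x^2 - 7*x + 12) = (x - 3)^2*(x - 4)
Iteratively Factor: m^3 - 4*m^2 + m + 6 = (m - 3)*(m^2 - m - 2) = (m - 3)*(m + 1)*(m - 2)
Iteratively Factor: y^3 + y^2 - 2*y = (y + 2)*(y^2 - y) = (y - 1)*(y + 2)*(y)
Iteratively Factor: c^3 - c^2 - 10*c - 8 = (c - 4)*(c^2 + 3*c + 2) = (c - 4)*(c + 2)*(c + 1)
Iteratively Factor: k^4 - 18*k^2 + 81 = (k + 3)*(k^3 - 3*k^2 - 9*k + 27) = (k + 3)^2*(k^2 - 6*k + 9) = (k - 3)*(k + 3)^2*(k - 3)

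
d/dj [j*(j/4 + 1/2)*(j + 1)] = 3*j^2/4 + 3*j/2 + 1/2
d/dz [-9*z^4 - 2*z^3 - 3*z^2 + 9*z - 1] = -36*z^3 - 6*z^2 - 6*z + 9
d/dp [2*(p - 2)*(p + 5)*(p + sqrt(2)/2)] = 6*p^2 + 2*sqrt(2)*p + 12*p - 20 + 3*sqrt(2)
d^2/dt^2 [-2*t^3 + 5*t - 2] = -12*t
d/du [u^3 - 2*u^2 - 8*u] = 3*u^2 - 4*u - 8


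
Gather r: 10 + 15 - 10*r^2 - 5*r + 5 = -10*r^2 - 5*r + 30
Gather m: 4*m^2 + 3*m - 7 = 4*m^2 + 3*m - 7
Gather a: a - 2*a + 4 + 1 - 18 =-a - 13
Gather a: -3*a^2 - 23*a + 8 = -3*a^2 - 23*a + 8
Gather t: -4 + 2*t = 2*t - 4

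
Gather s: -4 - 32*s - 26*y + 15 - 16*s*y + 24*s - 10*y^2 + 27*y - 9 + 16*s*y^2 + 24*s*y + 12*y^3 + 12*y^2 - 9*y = s*(16*y^2 + 8*y - 8) + 12*y^3 + 2*y^2 - 8*y + 2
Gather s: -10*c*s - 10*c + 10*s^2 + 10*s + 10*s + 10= -10*c + 10*s^2 + s*(20 - 10*c) + 10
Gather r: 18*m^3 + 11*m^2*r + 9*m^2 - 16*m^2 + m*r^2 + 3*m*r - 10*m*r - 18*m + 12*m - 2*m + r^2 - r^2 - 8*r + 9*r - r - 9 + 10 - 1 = 18*m^3 - 7*m^2 + m*r^2 - 8*m + r*(11*m^2 - 7*m)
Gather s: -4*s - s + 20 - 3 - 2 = 15 - 5*s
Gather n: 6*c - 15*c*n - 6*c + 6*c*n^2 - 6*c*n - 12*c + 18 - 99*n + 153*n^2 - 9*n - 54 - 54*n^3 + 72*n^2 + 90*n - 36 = -12*c - 54*n^3 + n^2*(6*c + 225) + n*(-21*c - 18) - 72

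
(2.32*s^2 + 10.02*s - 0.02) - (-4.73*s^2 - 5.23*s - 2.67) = 7.05*s^2 + 15.25*s + 2.65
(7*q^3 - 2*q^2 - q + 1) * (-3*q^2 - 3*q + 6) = -21*q^5 - 15*q^4 + 51*q^3 - 12*q^2 - 9*q + 6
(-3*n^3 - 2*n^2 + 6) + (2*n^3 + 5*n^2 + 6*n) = -n^3 + 3*n^2 + 6*n + 6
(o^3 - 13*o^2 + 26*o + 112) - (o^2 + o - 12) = o^3 - 14*o^2 + 25*o + 124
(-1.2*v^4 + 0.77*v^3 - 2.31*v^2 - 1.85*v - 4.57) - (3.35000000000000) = -1.2*v^4 + 0.77*v^3 - 2.31*v^2 - 1.85*v - 7.92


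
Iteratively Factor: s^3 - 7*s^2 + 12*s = (s - 4)*(s^2 - 3*s) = s*(s - 4)*(s - 3)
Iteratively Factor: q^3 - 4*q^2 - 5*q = (q - 5)*(q^2 + q) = q*(q - 5)*(q + 1)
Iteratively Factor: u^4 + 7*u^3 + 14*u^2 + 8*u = (u + 1)*(u^3 + 6*u^2 + 8*u) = (u + 1)*(u + 4)*(u^2 + 2*u) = (u + 1)*(u + 2)*(u + 4)*(u)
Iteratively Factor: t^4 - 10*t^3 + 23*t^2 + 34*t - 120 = (t - 4)*(t^3 - 6*t^2 - t + 30) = (t - 4)*(t + 2)*(t^2 - 8*t + 15) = (t - 5)*(t - 4)*(t + 2)*(t - 3)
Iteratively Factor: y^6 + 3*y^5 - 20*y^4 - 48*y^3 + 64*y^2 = (y - 4)*(y^5 + 7*y^4 + 8*y^3 - 16*y^2) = (y - 4)*(y + 4)*(y^4 + 3*y^3 - 4*y^2) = y*(y - 4)*(y + 4)*(y^3 + 3*y^2 - 4*y) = y*(y - 4)*(y + 4)^2*(y^2 - y) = y*(y - 4)*(y - 1)*(y + 4)^2*(y)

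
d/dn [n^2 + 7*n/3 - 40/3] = 2*n + 7/3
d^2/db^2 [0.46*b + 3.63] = 0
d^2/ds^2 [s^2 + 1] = 2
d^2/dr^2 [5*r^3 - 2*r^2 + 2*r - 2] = 30*r - 4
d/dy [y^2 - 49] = 2*y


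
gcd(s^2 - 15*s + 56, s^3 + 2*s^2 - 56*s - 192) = s - 8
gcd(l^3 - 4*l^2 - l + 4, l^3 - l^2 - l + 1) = l^2 - 1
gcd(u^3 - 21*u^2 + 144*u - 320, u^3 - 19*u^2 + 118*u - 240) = u^2 - 13*u + 40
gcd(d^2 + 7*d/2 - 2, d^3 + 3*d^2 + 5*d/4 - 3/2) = d - 1/2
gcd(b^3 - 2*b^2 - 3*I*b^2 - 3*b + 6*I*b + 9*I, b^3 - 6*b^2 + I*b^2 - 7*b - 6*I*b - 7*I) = b + 1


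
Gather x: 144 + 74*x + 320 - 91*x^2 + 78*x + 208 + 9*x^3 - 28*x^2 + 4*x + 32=9*x^3 - 119*x^2 + 156*x + 704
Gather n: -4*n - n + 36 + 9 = 45 - 5*n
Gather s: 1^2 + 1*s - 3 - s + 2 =0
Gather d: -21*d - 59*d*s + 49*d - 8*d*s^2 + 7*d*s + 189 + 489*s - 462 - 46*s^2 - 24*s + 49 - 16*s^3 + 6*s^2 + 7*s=d*(-8*s^2 - 52*s + 28) - 16*s^3 - 40*s^2 + 472*s - 224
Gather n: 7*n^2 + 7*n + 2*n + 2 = 7*n^2 + 9*n + 2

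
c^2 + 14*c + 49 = (c + 7)^2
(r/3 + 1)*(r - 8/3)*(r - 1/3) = r^3/3 - 73*r/27 + 8/9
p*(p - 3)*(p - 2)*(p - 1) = p^4 - 6*p^3 + 11*p^2 - 6*p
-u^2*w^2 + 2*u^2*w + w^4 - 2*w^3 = w*(-u + w)*(u + w)*(w - 2)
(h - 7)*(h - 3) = h^2 - 10*h + 21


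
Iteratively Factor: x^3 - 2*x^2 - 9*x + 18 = (x - 3)*(x^2 + x - 6) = (x - 3)*(x + 3)*(x - 2)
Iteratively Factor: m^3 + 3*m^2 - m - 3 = (m + 1)*(m^2 + 2*m - 3) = (m - 1)*(m + 1)*(m + 3)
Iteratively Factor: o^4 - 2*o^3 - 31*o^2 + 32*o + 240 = (o - 5)*(o^3 + 3*o^2 - 16*o - 48) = (o - 5)*(o - 4)*(o^2 + 7*o + 12) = (o - 5)*(o - 4)*(o + 3)*(o + 4)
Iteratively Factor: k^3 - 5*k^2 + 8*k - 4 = (k - 2)*(k^2 - 3*k + 2) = (k - 2)^2*(k - 1)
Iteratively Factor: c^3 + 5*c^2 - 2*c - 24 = (c + 4)*(c^2 + c - 6) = (c + 3)*(c + 4)*(c - 2)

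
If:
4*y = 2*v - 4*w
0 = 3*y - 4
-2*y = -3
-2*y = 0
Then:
No Solution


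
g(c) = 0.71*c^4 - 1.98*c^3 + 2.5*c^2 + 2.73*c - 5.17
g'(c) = 2.84*c^3 - 5.94*c^2 + 5.0*c + 2.73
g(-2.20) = 38.64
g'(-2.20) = -67.26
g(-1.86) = 19.64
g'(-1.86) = -45.40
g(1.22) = -0.14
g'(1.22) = 5.15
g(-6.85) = 2293.07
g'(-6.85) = -1223.07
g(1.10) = -0.74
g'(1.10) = 4.82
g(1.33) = 0.45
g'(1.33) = 5.55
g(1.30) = 0.28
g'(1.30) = 5.43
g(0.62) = -2.88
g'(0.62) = 4.22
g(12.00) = 11688.71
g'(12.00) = 4114.89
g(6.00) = 593.69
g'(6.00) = 432.33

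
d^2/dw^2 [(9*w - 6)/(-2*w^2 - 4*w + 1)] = 12*(-8*(w + 1)^2*(3*w - 2) + (9*w + 4)*(2*w^2 + 4*w - 1))/(2*w^2 + 4*w - 1)^3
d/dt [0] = 0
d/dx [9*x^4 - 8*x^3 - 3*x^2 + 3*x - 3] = 36*x^3 - 24*x^2 - 6*x + 3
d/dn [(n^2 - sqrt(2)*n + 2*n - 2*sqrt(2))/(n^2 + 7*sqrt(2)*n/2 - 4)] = (-4*n^2 + 9*sqrt(2)*n^2 - 16*n + 8*sqrt(2)*n + 8*sqrt(2) + 12)/(2*n^4 + 14*sqrt(2)*n^3 + 33*n^2 - 56*sqrt(2)*n + 32)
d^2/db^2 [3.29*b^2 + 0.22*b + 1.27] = 6.58000000000000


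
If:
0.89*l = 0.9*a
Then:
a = 0.988888888888889*l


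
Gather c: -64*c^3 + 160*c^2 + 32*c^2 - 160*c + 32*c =-64*c^3 + 192*c^2 - 128*c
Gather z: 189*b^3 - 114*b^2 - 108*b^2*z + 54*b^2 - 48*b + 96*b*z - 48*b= 189*b^3 - 60*b^2 - 96*b + z*(-108*b^2 + 96*b)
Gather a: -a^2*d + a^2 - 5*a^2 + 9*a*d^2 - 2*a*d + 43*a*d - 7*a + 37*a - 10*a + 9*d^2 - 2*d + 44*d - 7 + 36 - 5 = a^2*(-d - 4) + a*(9*d^2 + 41*d + 20) + 9*d^2 + 42*d + 24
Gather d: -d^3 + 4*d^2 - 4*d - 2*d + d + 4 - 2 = -d^3 + 4*d^2 - 5*d + 2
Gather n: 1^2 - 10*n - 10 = -10*n - 9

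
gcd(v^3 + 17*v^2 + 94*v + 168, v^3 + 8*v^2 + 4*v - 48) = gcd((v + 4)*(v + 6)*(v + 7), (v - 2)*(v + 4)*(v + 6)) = v^2 + 10*v + 24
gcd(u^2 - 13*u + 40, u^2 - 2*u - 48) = u - 8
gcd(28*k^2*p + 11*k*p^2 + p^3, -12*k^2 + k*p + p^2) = 4*k + p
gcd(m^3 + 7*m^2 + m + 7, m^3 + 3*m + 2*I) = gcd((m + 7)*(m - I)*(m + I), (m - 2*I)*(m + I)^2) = m + I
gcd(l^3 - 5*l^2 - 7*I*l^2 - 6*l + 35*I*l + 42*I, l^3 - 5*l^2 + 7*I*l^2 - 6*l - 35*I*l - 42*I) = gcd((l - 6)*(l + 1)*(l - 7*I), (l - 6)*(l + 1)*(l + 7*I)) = l^2 - 5*l - 6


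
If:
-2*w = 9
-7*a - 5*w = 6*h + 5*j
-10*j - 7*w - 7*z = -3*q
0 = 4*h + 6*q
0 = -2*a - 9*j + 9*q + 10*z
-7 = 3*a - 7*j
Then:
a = 1211/446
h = -1089/892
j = 965/446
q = 363/446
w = -9/2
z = 392/223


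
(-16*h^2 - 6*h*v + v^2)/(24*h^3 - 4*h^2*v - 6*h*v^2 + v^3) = (-8*h + v)/(12*h^2 - 8*h*v + v^2)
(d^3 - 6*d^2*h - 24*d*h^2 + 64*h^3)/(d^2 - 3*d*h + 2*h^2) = (d^2 - 4*d*h - 32*h^2)/(d - h)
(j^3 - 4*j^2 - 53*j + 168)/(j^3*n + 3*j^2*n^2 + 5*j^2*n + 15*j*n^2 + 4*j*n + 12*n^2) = (j^3 - 4*j^2 - 53*j + 168)/(n*(j^3 + 3*j^2*n + 5*j^2 + 15*j*n + 4*j + 12*n))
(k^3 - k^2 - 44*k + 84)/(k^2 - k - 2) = (k^2 + k - 42)/(k + 1)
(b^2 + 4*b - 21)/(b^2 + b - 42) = (b - 3)/(b - 6)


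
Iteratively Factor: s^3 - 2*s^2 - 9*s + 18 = (s - 3)*(s^2 + s - 6) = (s - 3)*(s + 3)*(s - 2)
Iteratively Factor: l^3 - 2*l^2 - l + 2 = (l - 1)*(l^2 - l - 2) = (l - 2)*(l - 1)*(l + 1)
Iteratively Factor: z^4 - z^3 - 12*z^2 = (z)*(z^3 - z^2 - 12*z) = z*(z - 4)*(z^2 + 3*z) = z*(z - 4)*(z + 3)*(z)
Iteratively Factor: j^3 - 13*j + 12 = (j - 1)*(j^2 + j - 12) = (j - 3)*(j - 1)*(j + 4)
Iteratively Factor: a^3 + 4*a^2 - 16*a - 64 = (a - 4)*(a^2 + 8*a + 16) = (a - 4)*(a + 4)*(a + 4)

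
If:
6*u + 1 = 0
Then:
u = -1/6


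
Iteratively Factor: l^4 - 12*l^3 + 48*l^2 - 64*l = (l - 4)*(l^3 - 8*l^2 + 16*l) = (l - 4)^2*(l^2 - 4*l) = l*(l - 4)^2*(l - 4)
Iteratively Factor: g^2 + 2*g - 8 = (g + 4)*(g - 2)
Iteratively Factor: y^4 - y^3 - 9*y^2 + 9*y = (y - 3)*(y^3 + 2*y^2 - 3*y) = (y - 3)*(y - 1)*(y^2 + 3*y) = y*(y - 3)*(y - 1)*(y + 3)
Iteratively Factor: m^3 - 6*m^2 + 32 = (m - 4)*(m^2 - 2*m - 8) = (m - 4)^2*(m + 2)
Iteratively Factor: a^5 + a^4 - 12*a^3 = (a + 4)*(a^4 - 3*a^3) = a*(a + 4)*(a^3 - 3*a^2) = a*(a - 3)*(a + 4)*(a^2) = a^2*(a - 3)*(a + 4)*(a)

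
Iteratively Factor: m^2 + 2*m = (m)*(m + 2)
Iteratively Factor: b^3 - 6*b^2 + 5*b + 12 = (b - 3)*(b^2 - 3*b - 4) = (b - 4)*(b - 3)*(b + 1)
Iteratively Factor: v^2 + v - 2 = (v + 2)*(v - 1)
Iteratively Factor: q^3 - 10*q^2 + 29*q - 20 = (q - 5)*(q^2 - 5*q + 4) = (q - 5)*(q - 1)*(q - 4)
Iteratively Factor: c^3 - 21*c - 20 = (c + 1)*(c^2 - c - 20) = (c + 1)*(c + 4)*(c - 5)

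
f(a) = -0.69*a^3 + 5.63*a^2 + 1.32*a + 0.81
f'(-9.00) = -267.69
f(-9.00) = 947.97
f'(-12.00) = -431.88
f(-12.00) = 1988.01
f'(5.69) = -1.63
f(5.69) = 63.49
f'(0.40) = 5.49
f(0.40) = 2.19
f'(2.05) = 15.70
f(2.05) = 21.23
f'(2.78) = 16.63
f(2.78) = 33.17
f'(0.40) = 5.49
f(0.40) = 2.19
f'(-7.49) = -199.14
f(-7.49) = 596.70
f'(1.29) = 12.40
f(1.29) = 10.40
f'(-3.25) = -57.14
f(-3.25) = 79.67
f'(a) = -2.07*a^2 + 11.26*a + 1.32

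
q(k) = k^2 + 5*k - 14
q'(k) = 2*k + 5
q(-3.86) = -18.40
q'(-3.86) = -2.72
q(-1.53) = -19.31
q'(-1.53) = 1.94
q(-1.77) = -19.72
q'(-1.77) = 1.46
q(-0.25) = -15.19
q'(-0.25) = 4.50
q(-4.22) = -17.29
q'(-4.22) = -3.44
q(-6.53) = -4.01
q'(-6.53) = -8.06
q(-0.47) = -16.13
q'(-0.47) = 4.06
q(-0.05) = -14.25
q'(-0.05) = 4.90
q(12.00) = 190.00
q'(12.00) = 29.00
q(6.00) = 52.00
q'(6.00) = 17.00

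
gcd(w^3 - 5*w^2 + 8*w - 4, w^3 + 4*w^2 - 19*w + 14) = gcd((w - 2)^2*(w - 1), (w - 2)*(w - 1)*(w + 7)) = w^2 - 3*w + 2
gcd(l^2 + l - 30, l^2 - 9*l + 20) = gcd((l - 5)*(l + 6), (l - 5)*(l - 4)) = l - 5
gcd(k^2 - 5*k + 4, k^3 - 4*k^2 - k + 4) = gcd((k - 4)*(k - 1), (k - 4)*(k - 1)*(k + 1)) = k^2 - 5*k + 4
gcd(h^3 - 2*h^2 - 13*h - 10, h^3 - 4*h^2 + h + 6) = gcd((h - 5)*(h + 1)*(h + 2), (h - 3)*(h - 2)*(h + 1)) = h + 1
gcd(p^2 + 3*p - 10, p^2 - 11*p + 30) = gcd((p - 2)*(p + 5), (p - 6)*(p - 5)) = 1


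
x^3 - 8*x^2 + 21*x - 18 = (x - 3)^2*(x - 2)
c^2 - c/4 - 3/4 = (c - 1)*(c + 3/4)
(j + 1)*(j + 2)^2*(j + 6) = j^4 + 11*j^3 + 38*j^2 + 52*j + 24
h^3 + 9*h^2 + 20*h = h*(h + 4)*(h + 5)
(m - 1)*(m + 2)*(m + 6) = m^3 + 7*m^2 + 4*m - 12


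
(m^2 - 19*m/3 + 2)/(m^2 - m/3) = (m - 6)/m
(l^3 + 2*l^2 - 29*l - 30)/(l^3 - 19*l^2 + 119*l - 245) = (l^2 + 7*l + 6)/(l^2 - 14*l + 49)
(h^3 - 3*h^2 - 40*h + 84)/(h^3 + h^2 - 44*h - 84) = (h - 2)/(h + 2)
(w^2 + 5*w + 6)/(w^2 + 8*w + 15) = (w + 2)/(w + 5)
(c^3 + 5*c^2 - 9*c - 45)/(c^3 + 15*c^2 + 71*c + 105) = (c - 3)/(c + 7)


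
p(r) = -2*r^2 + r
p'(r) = 1 - 4*r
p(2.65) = -11.40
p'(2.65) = -9.60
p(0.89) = -0.69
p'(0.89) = -2.56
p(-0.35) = -0.60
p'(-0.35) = 2.40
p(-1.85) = -8.70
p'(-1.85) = 8.40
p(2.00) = -6.00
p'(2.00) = -7.00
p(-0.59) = -1.29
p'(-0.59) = 3.36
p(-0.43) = -0.80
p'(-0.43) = 2.72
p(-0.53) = -1.09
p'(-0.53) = 3.12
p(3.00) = -15.00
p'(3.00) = -11.00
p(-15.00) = -465.00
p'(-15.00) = 61.00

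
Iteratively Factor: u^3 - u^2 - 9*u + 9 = (u - 1)*(u^2 - 9) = (u - 1)*(u + 3)*(u - 3)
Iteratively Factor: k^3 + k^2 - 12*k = (k + 4)*(k^2 - 3*k) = k*(k + 4)*(k - 3)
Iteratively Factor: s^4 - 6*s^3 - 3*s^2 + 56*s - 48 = (s - 1)*(s^3 - 5*s^2 - 8*s + 48) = (s - 4)*(s - 1)*(s^2 - s - 12) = (s - 4)*(s - 1)*(s + 3)*(s - 4)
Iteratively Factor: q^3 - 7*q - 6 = (q + 1)*(q^2 - q - 6) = (q - 3)*(q + 1)*(q + 2)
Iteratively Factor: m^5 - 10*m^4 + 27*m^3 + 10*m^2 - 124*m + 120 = (m - 2)*(m^4 - 8*m^3 + 11*m^2 + 32*m - 60) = (m - 3)*(m - 2)*(m^3 - 5*m^2 - 4*m + 20) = (m - 5)*(m - 3)*(m - 2)*(m^2 - 4) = (m - 5)*(m - 3)*(m - 2)*(m + 2)*(m - 2)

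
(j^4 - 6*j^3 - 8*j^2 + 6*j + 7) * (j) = j^5 - 6*j^4 - 8*j^3 + 6*j^2 + 7*j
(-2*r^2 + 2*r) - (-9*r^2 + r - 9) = 7*r^2 + r + 9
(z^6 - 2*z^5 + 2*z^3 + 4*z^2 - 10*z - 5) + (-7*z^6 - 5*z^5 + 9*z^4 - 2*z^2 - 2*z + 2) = -6*z^6 - 7*z^5 + 9*z^4 + 2*z^3 + 2*z^2 - 12*z - 3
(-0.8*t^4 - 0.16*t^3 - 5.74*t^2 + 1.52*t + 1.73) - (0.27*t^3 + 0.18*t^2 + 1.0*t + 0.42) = -0.8*t^4 - 0.43*t^3 - 5.92*t^2 + 0.52*t + 1.31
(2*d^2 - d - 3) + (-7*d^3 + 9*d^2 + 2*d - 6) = -7*d^3 + 11*d^2 + d - 9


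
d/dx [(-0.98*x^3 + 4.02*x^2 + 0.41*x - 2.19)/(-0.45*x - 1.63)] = (0.882*x^3 + 2.9832*x^2 - 13.1052*x - 1.6538)/(0.2025*x^2 + 1.467*x + 2.6569)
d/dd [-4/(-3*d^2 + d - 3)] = 4*(1 - 6*d)/(3*d^2 - d + 3)^2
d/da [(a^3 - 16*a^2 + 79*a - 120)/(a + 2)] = 2*(a^3 - 5*a^2 - 32*a + 139)/(a^2 + 4*a + 4)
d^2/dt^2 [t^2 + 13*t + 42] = 2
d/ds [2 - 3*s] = -3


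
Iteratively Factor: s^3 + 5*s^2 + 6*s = (s)*(s^2 + 5*s + 6) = s*(s + 2)*(s + 3)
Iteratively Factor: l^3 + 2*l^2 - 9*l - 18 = (l - 3)*(l^2 + 5*l + 6) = (l - 3)*(l + 3)*(l + 2)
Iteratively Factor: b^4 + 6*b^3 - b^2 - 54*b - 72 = (b + 4)*(b^3 + 2*b^2 - 9*b - 18) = (b + 2)*(b + 4)*(b^2 - 9) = (b + 2)*(b + 3)*(b + 4)*(b - 3)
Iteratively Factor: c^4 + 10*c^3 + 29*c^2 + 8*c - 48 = (c - 1)*(c^3 + 11*c^2 + 40*c + 48) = (c - 1)*(c + 3)*(c^2 + 8*c + 16) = (c - 1)*(c + 3)*(c + 4)*(c + 4)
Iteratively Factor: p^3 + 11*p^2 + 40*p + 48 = (p + 3)*(p^2 + 8*p + 16) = (p + 3)*(p + 4)*(p + 4)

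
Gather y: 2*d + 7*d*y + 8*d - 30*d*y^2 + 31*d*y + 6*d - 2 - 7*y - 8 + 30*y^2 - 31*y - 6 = 16*d + y^2*(30 - 30*d) + y*(38*d - 38) - 16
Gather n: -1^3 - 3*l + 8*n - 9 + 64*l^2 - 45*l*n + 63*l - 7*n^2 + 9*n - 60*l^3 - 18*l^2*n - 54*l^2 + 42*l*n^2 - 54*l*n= -60*l^3 + 10*l^2 + 60*l + n^2*(42*l - 7) + n*(-18*l^2 - 99*l + 17) - 10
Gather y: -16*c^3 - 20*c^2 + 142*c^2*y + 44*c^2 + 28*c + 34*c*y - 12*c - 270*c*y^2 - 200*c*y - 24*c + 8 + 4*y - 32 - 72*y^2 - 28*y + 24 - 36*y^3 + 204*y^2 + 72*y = -16*c^3 + 24*c^2 - 8*c - 36*y^3 + y^2*(132 - 270*c) + y*(142*c^2 - 166*c + 48)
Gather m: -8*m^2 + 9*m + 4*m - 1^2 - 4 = -8*m^2 + 13*m - 5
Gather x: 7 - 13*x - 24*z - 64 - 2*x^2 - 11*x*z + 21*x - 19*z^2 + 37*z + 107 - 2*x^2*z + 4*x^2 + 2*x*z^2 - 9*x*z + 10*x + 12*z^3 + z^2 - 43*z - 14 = x^2*(2 - 2*z) + x*(2*z^2 - 20*z + 18) + 12*z^3 - 18*z^2 - 30*z + 36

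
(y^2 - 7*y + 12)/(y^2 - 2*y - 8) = (y - 3)/(y + 2)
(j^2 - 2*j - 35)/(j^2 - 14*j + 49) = (j + 5)/(j - 7)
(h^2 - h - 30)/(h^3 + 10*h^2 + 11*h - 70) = (h - 6)/(h^2 + 5*h - 14)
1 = 1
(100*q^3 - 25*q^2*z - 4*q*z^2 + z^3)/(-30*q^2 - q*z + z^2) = (20*q^2 - 9*q*z + z^2)/(-6*q + z)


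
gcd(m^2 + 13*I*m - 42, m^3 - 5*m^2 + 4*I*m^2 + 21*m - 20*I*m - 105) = m + 7*I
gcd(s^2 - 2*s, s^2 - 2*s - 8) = 1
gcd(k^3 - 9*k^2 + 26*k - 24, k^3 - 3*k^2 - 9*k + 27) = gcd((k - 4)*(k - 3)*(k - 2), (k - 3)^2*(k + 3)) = k - 3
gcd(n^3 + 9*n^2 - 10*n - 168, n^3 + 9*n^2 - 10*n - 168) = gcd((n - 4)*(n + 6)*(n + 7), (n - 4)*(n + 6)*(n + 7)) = n^3 + 9*n^2 - 10*n - 168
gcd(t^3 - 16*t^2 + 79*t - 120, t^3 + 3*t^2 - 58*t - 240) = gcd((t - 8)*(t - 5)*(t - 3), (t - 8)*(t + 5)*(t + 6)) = t - 8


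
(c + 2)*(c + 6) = c^2 + 8*c + 12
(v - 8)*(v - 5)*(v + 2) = v^3 - 11*v^2 + 14*v + 80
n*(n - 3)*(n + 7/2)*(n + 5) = n^4 + 11*n^3/2 - 8*n^2 - 105*n/2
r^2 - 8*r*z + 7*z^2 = (r - 7*z)*(r - z)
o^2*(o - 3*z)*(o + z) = o^4 - 2*o^3*z - 3*o^2*z^2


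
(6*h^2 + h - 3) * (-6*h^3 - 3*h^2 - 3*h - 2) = -36*h^5 - 24*h^4 - 3*h^3 - 6*h^2 + 7*h + 6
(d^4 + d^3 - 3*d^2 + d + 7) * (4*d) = 4*d^5 + 4*d^4 - 12*d^3 + 4*d^2 + 28*d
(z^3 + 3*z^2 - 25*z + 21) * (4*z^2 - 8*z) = 4*z^5 + 4*z^4 - 124*z^3 + 284*z^2 - 168*z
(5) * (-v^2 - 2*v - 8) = -5*v^2 - 10*v - 40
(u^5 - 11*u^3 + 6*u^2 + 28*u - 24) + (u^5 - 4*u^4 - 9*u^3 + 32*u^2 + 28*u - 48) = 2*u^5 - 4*u^4 - 20*u^3 + 38*u^2 + 56*u - 72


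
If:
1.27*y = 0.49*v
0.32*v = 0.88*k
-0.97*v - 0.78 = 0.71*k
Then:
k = -0.23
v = -0.64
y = -0.25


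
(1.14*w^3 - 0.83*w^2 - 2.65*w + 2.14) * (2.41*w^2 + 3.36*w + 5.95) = 2.7474*w^5 + 1.8301*w^4 - 2.3923*w^3 - 8.6851*w^2 - 8.5771*w + 12.733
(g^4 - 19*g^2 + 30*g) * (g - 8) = g^5 - 8*g^4 - 19*g^3 + 182*g^2 - 240*g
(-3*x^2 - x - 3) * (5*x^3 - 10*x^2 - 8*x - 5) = -15*x^5 + 25*x^4 + 19*x^3 + 53*x^2 + 29*x + 15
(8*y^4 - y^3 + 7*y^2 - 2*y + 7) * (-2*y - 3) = -16*y^5 - 22*y^4 - 11*y^3 - 17*y^2 - 8*y - 21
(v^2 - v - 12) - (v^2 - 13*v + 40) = 12*v - 52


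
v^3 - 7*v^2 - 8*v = v*(v - 8)*(v + 1)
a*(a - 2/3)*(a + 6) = a^3 + 16*a^2/3 - 4*a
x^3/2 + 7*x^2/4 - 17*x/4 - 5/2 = (x/2 + 1/4)*(x - 2)*(x + 5)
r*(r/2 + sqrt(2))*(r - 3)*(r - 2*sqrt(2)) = r^4/2 - 3*r^3/2 - 4*r^2 + 12*r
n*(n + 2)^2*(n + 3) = n^4 + 7*n^3 + 16*n^2 + 12*n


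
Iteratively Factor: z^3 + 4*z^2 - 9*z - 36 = (z + 3)*(z^2 + z - 12) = (z + 3)*(z + 4)*(z - 3)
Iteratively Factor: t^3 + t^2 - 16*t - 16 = (t - 4)*(t^2 + 5*t + 4) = (t - 4)*(t + 4)*(t + 1)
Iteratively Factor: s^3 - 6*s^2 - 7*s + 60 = (s - 5)*(s^2 - s - 12) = (s - 5)*(s - 4)*(s + 3)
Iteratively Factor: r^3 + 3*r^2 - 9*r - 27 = (r - 3)*(r^2 + 6*r + 9) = (r - 3)*(r + 3)*(r + 3)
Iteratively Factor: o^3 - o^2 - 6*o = (o)*(o^2 - o - 6) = o*(o + 2)*(o - 3)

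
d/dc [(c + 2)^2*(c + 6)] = (c + 2)*(3*c + 14)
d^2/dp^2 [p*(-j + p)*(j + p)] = 6*p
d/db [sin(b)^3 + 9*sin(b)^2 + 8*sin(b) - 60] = (3*sin(b)^2 + 18*sin(b) + 8)*cos(b)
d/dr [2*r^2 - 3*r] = 4*r - 3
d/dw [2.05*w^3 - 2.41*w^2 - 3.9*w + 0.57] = 6.15*w^2 - 4.82*w - 3.9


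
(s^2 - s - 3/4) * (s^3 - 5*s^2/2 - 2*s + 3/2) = s^5 - 7*s^4/2 - s^3/4 + 43*s^2/8 - 9/8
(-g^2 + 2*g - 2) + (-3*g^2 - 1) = -4*g^2 + 2*g - 3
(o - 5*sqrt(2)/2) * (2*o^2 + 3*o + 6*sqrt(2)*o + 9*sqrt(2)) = 2*o^3 + sqrt(2)*o^2 + 3*o^2 - 30*o + 3*sqrt(2)*o/2 - 45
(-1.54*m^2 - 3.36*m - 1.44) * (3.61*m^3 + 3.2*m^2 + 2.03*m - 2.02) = -5.5594*m^5 - 17.0576*m^4 - 19.0766*m^3 - 8.318*m^2 + 3.864*m + 2.9088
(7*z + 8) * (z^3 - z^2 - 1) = 7*z^4 + z^3 - 8*z^2 - 7*z - 8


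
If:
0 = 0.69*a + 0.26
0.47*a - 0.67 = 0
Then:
No Solution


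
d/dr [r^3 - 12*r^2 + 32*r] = 3*r^2 - 24*r + 32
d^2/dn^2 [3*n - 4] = 0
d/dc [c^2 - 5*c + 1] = 2*c - 5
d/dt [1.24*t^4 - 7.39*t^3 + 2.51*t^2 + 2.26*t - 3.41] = 4.96*t^3 - 22.17*t^2 + 5.02*t + 2.26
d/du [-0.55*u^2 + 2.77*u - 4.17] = 2.77 - 1.1*u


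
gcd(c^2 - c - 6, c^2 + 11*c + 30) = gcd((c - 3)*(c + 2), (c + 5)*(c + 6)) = 1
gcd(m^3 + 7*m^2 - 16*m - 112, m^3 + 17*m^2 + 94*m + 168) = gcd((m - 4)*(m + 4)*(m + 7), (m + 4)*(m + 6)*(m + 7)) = m^2 + 11*m + 28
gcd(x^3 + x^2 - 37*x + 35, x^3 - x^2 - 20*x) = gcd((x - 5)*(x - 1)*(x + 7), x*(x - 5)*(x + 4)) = x - 5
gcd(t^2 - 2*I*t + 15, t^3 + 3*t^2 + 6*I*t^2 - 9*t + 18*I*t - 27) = t + 3*I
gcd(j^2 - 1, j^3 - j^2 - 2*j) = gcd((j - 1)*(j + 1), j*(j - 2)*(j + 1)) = j + 1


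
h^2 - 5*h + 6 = (h - 3)*(h - 2)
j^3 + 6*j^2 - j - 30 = (j - 2)*(j + 3)*(j + 5)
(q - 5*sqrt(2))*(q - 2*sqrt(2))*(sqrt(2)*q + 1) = sqrt(2)*q^3 - 13*q^2 + 13*sqrt(2)*q + 20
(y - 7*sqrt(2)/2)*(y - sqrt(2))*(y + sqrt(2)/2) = y^3 - 4*sqrt(2)*y^2 + 5*y/2 + 7*sqrt(2)/2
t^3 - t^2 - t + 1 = (t - 1)^2*(t + 1)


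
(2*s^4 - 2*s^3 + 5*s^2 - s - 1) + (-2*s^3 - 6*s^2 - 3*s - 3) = 2*s^4 - 4*s^3 - s^2 - 4*s - 4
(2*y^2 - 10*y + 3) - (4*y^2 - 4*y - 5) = -2*y^2 - 6*y + 8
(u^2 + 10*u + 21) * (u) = u^3 + 10*u^2 + 21*u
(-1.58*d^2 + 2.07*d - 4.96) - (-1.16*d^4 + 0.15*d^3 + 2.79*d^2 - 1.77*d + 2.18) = 1.16*d^4 - 0.15*d^3 - 4.37*d^2 + 3.84*d - 7.14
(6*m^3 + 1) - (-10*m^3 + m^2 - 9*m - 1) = 16*m^3 - m^2 + 9*m + 2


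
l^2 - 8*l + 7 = (l - 7)*(l - 1)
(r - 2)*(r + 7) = r^2 + 5*r - 14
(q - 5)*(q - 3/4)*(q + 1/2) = q^3 - 21*q^2/4 + 7*q/8 + 15/8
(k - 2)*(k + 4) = k^2 + 2*k - 8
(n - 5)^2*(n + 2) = n^3 - 8*n^2 + 5*n + 50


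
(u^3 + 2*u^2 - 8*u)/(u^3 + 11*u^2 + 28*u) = (u - 2)/(u + 7)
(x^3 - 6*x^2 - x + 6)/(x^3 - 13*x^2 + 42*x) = (x^2 - 1)/(x*(x - 7))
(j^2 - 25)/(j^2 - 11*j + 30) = (j + 5)/(j - 6)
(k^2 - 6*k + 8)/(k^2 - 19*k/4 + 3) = 4*(k - 2)/(4*k - 3)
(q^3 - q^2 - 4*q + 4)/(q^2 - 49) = (q^3 - q^2 - 4*q + 4)/(q^2 - 49)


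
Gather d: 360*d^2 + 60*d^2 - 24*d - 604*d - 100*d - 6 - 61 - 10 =420*d^2 - 728*d - 77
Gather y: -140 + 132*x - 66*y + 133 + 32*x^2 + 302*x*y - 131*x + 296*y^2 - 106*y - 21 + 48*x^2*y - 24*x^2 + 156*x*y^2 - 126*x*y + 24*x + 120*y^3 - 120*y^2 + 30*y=8*x^2 + 25*x + 120*y^3 + y^2*(156*x + 176) + y*(48*x^2 + 176*x - 142) - 28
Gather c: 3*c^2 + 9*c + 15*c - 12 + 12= 3*c^2 + 24*c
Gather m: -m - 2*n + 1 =-m - 2*n + 1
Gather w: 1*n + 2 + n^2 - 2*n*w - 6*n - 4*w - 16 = n^2 - 5*n + w*(-2*n - 4) - 14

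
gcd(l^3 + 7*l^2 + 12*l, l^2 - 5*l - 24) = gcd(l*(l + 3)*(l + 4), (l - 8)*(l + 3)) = l + 3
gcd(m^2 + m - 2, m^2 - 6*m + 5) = m - 1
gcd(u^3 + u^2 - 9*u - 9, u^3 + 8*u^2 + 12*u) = 1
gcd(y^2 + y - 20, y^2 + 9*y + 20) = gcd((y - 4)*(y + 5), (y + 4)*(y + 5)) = y + 5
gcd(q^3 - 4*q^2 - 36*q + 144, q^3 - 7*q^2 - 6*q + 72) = q^2 - 10*q + 24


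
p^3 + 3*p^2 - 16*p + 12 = (p - 2)*(p - 1)*(p + 6)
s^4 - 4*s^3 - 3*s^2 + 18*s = s*(s - 3)^2*(s + 2)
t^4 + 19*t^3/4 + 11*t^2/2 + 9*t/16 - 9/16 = (t - 1/4)*(t + 1/2)*(t + 3/2)*(t + 3)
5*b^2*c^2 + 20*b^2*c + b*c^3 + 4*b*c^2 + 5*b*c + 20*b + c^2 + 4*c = (5*b + c)*(c + 4)*(b*c + 1)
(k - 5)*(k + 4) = k^2 - k - 20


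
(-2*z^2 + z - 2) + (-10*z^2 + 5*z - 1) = -12*z^2 + 6*z - 3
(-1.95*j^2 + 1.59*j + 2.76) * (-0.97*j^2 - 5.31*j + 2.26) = 1.8915*j^4 + 8.8122*j^3 - 15.5271*j^2 - 11.0622*j + 6.2376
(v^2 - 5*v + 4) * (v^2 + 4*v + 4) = v^4 - v^3 - 12*v^2 - 4*v + 16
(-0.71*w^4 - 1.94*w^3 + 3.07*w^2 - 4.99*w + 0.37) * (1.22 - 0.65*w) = 0.4615*w^5 + 0.3948*w^4 - 4.3623*w^3 + 6.9889*w^2 - 6.3283*w + 0.4514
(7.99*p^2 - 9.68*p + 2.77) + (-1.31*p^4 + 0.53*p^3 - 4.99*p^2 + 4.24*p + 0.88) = -1.31*p^4 + 0.53*p^3 + 3.0*p^2 - 5.44*p + 3.65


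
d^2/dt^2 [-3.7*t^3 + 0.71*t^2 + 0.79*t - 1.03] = 1.42 - 22.2*t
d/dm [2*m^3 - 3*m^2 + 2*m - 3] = 6*m^2 - 6*m + 2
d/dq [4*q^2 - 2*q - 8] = 8*q - 2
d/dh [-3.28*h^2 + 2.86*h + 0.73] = 2.86 - 6.56*h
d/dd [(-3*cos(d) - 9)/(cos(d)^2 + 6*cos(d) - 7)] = 3*(sin(d)^2 - 6*cos(d) - 26)*sin(d)/(cos(d)^2 + 6*cos(d) - 7)^2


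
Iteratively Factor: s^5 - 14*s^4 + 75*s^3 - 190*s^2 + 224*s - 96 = (s - 4)*(s^4 - 10*s^3 + 35*s^2 - 50*s + 24) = (s - 4)^2*(s^3 - 6*s^2 + 11*s - 6) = (s - 4)^2*(s - 3)*(s^2 - 3*s + 2) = (s - 4)^2*(s - 3)*(s - 2)*(s - 1)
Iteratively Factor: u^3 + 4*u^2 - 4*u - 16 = (u - 2)*(u^2 + 6*u + 8) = (u - 2)*(u + 2)*(u + 4)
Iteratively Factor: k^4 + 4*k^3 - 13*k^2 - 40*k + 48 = (k + 4)*(k^3 - 13*k + 12) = (k - 1)*(k + 4)*(k^2 + k - 12) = (k - 3)*(k - 1)*(k + 4)*(k + 4)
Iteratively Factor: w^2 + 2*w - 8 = (w + 4)*(w - 2)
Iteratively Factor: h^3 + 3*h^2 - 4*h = (h)*(h^2 + 3*h - 4) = h*(h - 1)*(h + 4)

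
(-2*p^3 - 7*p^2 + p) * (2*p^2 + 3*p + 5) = -4*p^5 - 20*p^4 - 29*p^3 - 32*p^2 + 5*p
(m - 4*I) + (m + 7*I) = 2*m + 3*I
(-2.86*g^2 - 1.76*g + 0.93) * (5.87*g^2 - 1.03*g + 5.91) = -16.7882*g^4 - 7.3854*g^3 - 9.6307*g^2 - 11.3595*g + 5.4963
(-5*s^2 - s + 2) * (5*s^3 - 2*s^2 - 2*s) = -25*s^5 + 5*s^4 + 22*s^3 - 2*s^2 - 4*s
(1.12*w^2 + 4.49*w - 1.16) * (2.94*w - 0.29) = 3.2928*w^3 + 12.8758*w^2 - 4.7125*w + 0.3364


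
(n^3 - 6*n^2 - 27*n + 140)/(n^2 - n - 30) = (n^2 - 11*n + 28)/(n - 6)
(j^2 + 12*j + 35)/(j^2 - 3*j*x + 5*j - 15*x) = (-j - 7)/(-j + 3*x)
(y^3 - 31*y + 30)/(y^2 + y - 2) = (y^2 + y - 30)/(y + 2)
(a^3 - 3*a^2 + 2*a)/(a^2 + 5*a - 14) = a*(a - 1)/(a + 7)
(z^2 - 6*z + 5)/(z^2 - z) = (z - 5)/z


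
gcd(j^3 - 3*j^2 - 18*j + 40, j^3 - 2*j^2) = j - 2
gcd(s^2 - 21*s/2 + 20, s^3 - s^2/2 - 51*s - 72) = s - 8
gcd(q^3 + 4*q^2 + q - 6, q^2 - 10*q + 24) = 1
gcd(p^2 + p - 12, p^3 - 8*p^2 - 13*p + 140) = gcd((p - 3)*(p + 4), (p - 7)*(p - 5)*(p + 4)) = p + 4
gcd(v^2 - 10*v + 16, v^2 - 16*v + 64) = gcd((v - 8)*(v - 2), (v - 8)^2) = v - 8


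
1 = 1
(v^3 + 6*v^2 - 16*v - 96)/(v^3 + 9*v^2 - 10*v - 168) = (v + 4)/(v + 7)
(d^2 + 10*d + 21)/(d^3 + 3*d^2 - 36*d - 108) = (d + 7)/(d^2 - 36)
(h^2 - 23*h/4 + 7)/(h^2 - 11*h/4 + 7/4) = (h - 4)/(h - 1)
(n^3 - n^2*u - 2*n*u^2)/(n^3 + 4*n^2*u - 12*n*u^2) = (n + u)/(n + 6*u)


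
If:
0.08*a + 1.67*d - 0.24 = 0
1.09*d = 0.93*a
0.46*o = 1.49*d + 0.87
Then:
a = 0.16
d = 0.14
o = 2.33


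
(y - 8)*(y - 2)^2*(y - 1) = y^4 - 13*y^3 + 48*y^2 - 68*y + 32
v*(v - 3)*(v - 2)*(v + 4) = v^4 - v^3 - 14*v^2 + 24*v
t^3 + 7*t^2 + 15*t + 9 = (t + 1)*(t + 3)^2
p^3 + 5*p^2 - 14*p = p*(p - 2)*(p + 7)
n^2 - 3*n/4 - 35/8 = (n - 5/2)*(n + 7/4)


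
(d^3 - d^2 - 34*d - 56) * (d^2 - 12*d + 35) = d^5 - 13*d^4 + 13*d^3 + 317*d^2 - 518*d - 1960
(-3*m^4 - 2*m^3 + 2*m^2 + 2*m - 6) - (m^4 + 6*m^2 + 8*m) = -4*m^4 - 2*m^3 - 4*m^2 - 6*m - 6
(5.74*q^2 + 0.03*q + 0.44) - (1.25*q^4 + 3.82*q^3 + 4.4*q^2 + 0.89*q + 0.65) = -1.25*q^4 - 3.82*q^3 + 1.34*q^2 - 0.86*q - 0.21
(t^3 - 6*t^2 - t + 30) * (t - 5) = t^4 - 11*t^3 + 29*t^2 + 35*t - 150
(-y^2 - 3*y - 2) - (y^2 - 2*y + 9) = -2*y^2 - y - 11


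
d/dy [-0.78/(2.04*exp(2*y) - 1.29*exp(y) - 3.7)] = (3.1824*exp(y) - 1.0062)*exp(y)/(-2.04*exp(2*y) + 1.29*exp(y) + 3.7)^2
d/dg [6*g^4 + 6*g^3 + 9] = g^2*(24*g + 18)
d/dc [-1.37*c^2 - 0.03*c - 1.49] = -2.74*c - 0.03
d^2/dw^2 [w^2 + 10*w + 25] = 2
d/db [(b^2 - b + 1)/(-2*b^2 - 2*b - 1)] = (-4*b^2 + 2*b + 3)/(4*b^4 + 8*b^3 + 8*b^2 + 4*b + 1)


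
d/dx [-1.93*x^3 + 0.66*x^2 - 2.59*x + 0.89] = -5.79*x^2 + 1.32*x - 2.59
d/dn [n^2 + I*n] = 2*n + I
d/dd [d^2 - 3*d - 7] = 2*d - 3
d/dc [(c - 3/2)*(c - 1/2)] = 2*c - 2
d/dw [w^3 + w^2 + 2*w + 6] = 3*w^2 + 2*w + 2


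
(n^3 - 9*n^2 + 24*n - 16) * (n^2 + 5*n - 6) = n^5 - 4*n^4 - 27*n^3 + 158*n^2 - 224*n + 96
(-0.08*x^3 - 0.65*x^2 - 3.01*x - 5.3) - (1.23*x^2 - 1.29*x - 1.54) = -0.08*x^3 - 1.88*x^2 - 1.72*x - 3.76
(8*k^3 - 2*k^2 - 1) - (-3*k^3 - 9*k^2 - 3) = 11*k^3 + 7*k^2 + 2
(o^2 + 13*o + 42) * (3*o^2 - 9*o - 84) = 3*o^4 + 30*o^3 - 75*o^2 - 1470*o - 3528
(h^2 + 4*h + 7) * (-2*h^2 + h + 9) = -2*h^4 - 7*h^3 - h^2 + 43*h + 63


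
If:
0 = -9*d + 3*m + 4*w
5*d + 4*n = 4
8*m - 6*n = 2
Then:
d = 64*w/189 + 16/63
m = 16/21 - 20*w/63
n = 43/63 - 80*w/189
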